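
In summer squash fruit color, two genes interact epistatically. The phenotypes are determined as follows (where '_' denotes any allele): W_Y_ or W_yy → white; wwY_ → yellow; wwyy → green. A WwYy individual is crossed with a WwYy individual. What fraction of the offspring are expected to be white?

Cross: WwYy × WwYy — consider each gene separately:
W gene: Ww × Ww → 1 WW, 2 Ww, 1 ww → 3 W_ : 1 ww (out of 4)
Y gene: Yy × Yy → 1 YY, 2 Yy, 1 yy → 3 Y_ : 1 yy (out of 4)
Genotype classes (out of 4 × 4 = 16): W_Y_ = 3×3 = 9; W_yy = 3×1 = 3; wwY_ = 1×3 = 3; wwyy = 1×1 = 1
Apply the phenotype rules: W_Y_ (9) + W_yy (3) → white; wwY_ (3) → yellow; wwyy (1) → green
Phenotype counts (out of 16): 12 white, 3 yellow, 1 green
white: 12 out of 16
Probability: 12/16 = 3/4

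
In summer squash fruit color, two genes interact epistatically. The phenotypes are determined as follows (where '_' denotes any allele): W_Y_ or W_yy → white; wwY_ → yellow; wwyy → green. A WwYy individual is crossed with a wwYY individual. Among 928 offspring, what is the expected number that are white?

Cross: WwYy × wwYY — consider each gene separately:
W gene: Ww × ww → 2 Ww, 2 ww → 2 W_ : 2 ww (out of 4)
Y gene: Yy × YY → 2 YY, 2 Yy → 4 Y_ (out of 4)
Genotype classes (out of 4 × 4 = 16): W_Y_ = 2×4 = 8; wwY_ = 2×4 = 8
Apply the phenotype rules: W_Y_ (8) → white; wwY_ (8) → yellow
Phenotype counts (out of 16): 8 white, 8 yellow
white: 8 out of 16 → fraction 1/2
Expected count = 1/2 × 928 = 464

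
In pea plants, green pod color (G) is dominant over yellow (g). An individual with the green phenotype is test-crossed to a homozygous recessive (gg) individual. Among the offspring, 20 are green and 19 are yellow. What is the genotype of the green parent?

Test cross: ? × gg
Offspring: 20 green, 19 yellow — approximately 1:1.
A 1:1 ratio in a test cross indicates the unknown parent is heterozygous (Gg).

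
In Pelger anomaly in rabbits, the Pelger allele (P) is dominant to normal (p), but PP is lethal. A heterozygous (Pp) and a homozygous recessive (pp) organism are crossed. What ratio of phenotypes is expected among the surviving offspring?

Cross: Pp × pp
Punnett square offspring (before lethality): 2 Pp, 2 pp
No PP offspring are produced in this cross.
Ratio: 1 Pelger : 1 normal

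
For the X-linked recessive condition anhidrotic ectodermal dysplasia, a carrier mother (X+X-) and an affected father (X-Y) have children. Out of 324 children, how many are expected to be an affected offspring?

Cross: X+X- × X-Y
Offspring: 1 X+X-, 1 X+Y, 1 X-X-, 1 X-Y
Probability of an affected offspring: 2/4 = 1/2
Expected count = 1/2 × 324 = 162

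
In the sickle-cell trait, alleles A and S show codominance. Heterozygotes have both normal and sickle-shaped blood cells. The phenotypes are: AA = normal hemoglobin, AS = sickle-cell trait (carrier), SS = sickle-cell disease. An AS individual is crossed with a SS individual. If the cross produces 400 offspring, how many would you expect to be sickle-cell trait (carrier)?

Punnett square for AS × SS:
Offspring genotypes: 2 AS, 2 SS
Phenotype counts: 2 sickle-cell trait (carrier), 2 sickle-cell disease
sickle-cell trait (carrier): 2 out of 4 → fraction 1/2
Expected count = 1/2 × 400 = 200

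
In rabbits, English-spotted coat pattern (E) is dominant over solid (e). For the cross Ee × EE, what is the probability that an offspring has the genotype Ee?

Punnett square for Ee × EE:
Offspring genotypes: 2 EE, 2 Ee
Total offspring: 4
Count with target: 2
Probability: 2/4 = 1/2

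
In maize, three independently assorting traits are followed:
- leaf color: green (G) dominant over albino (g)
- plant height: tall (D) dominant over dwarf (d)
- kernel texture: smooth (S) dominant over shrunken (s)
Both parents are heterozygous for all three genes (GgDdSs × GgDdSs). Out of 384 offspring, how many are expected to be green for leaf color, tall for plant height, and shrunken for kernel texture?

Trihybrid cross: GgDdSs × GgDdSs
Each trait segregates independently with a 3:1 phenotypic ratio, so each gene contributes 3/4 (dominant) or 1/4 (recessive).
Target: green (leaf color), tall (plant height), shrunken (kernel texture)
Probability = product of independent per-trait probabilities
= 3/4 × 3/4 × 1/4 = 9/64
Expected count = 9/64 × 384 = 54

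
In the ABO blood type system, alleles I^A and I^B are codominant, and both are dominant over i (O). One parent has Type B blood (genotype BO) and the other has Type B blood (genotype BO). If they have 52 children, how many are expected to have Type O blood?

Cross: BO × BO
Possible offspring genotypes: 1 BB, 2 BO, 1 OO
Blood type counts: 3 Type B, 1 Type O
Probability of Type O: 1/4
Expected count = 1/4 × 52 = 13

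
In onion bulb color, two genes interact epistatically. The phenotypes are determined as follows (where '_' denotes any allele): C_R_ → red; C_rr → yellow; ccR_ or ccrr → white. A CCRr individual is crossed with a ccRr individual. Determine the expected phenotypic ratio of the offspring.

Cross: CCRr × ccRr — consider each gene separately:
C gene: CC × cc → 4 Cc → 4 C_ (out of 4)
R gene: Rr × Rr → 1 RR, 2 Rr, 1 rr → 3 R_ : 1 rr (out of 4)
Genotype classes (out of 4 × 4 = 16): C_R_ = 4×3 = 12; C_rr = 4×1 = 4
Apply the phenotype rules: C_R_ (12) → red; C_rr (4) → yellow
Phenotype counts (out of 16): 12 red, 4 yellow
Ratio: 3 red : 1 yellow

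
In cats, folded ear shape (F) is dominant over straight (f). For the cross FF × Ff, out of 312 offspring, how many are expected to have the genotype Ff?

Punnett square for FF × Ff:
Offspring genotypes: 2 FF, 2 Ff
Total offspring: 4
Count with target: 2
Probability: 2/4 = 1/2
Expected count = 1/2 × 312 = 156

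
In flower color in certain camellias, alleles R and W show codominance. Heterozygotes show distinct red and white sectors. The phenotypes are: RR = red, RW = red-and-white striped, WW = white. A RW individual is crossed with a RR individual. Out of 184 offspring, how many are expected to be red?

Punnett square for RW × RR:
Offspring genotypes: 2 RR, 2 RW
Phenotype counts: 2 red, 2 red-and-white striped
red: 2 out of 4 → fraction 1/2
Expected count = 1/2 × 184 = 92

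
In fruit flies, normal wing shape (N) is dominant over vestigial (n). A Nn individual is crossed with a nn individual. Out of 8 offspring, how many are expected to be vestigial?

Punnett square for Nn × nn:
Offspring genotypes: 2 Nn, 2 nn
normal: 2, vestigial: 2
vestigial: 2 out of 4 → fraction 1/2
Expected count = 1/2 × 8 = 4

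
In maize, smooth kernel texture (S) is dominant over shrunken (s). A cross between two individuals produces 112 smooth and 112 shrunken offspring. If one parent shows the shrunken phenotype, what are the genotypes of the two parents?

Observed offspring: 112 smooth, 112 shrunken
The observed ratio simplifies to 1:1. One parent shows shrunken, so its genotype must be ss. A 1:1 offspring split requires the other parent to be heterozygous (Ss).
Parent genotypes: ss × Ss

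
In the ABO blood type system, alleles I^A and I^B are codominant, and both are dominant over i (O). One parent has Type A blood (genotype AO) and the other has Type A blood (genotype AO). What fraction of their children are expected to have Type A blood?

Cross: AO × AO
Possible offspring genotypes: 1 AA, 2 AO, 1 OO
Blood type counts: 3 Type A, 1 Type O
Probability of Type A: 3/4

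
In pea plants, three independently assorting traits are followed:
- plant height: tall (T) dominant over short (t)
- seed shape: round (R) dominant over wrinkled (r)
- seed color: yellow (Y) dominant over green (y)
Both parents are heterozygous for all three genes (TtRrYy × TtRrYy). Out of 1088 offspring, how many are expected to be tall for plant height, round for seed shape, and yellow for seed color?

Trihybrid cross: TtRrYy × TtRrYy
Each trait segregates independently with a 3:1 phenotypic ratio, so each gene contributes 3/4 (dominant) or 1/4 (recessive).
Target: tall (plant height), round (seed shape), yellow (seed color)
Probability = product of independent per-trait probabilities
= 3/4 × 3/4 × 3/4 = 27/64
Expected count = 27/64 × 1088 = 459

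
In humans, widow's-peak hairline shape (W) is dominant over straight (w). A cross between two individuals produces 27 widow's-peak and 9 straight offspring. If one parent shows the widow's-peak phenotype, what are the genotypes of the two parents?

Observed offspring: 27 widow's-peak, 9 straight
The observed ratio simplifies to 3:1. Straight (ww) offspring appear, so each parent must contribute one w allele. The parent stated to show widow's-peak carries W, so it is Ww. The other parent is then either Ww or ww: Ww × ww would give a 1:1 split, whereas Ww × Ww gives 3:1 — matching the data. So both parents are heterozygous (Ww × Ww).
Parent genotypes: Ww × Ww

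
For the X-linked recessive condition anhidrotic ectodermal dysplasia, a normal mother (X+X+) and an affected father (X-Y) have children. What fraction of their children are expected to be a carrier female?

Cross: X+X+ × X-Y
Offspring: 2 X+X-, 2 X+Y
Probability of a carrier female: 2/4 = 1/2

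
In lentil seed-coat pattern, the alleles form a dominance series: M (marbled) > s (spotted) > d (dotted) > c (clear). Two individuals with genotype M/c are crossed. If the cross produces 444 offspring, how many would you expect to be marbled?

Cross: M/c × M/c
Allele dominance: M > s > d > c
Offspring genotypes: 1 M/M, 2 M/c, 1 c/c
Phenotype counts: 3 marbled, 1 clear
marbled: 3 out of 4 → fraction 3/4
Expected count = 3/4 × 444 = 333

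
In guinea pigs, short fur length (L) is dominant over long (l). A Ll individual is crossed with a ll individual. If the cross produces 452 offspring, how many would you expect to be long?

Punnett square for Ll × ll:
Offspring genotypes: 2 Ll, 2 ll
short: 2, long: 2
long: 2 out of 4 → fraction 1/2
Expected count = 1/2 × 452 = 226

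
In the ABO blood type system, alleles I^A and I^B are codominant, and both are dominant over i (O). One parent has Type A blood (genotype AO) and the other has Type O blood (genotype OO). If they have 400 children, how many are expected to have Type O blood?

Cross: AO × OO
Possible offspring genotypes: 2 AO, 2 OO
Blood type counts: 2 Type A, 2 Type O
Probability of Type O: 2/4 = 1/2
Expected count = 1/2 × 400 = 200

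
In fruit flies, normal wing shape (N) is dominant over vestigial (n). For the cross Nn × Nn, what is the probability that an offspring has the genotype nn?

Punnett square for Nn × Nn:
Offspring genotypes: 1 NN, 2 Nn, 1 nn
Total offspring: 4
Count with target: 1
Probability: 1/4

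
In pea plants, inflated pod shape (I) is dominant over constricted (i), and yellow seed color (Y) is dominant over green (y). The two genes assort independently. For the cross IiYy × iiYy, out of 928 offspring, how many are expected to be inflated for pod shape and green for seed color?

Dihybrid cross IiYy × iiYy — consider each gene separately:
pod shape: Ii × ii → 2 Ii, 2 ii → 2 I_ : 2 ii (out of 4)
seed color: Yy × Yy → 1 YY, 2 Yy, 1 yy → 3 Y_ : 1 yy (out of 4)
Looking for: inflated (I_) and green (yy)
P(inflated) = 2/4, P(green) = 1/4
P(both) = 2/4 × 1/4 = 2/16 = 1/8
Expected count = 1/8 × 928 = 116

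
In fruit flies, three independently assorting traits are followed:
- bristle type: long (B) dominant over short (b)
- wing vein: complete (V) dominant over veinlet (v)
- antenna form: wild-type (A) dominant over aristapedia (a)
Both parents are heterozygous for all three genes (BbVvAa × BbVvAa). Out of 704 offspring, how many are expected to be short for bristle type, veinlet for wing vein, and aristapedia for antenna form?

Trihybrid cross: BbVvAa × BbVvAa
Each trait segregates independently with a 3:1 phenotypic ratio, so each gene contributes 3/4 (dominant) or 1/4 (recessive).
Target: short (bristle type), veinlet (wing vein), aristapedia (antenna form)
Probability = product of independent per-trait probabilities
= 1/4 × 1/4 × 1/4 = 1/64
Expected count = 1/64 × 704 = 11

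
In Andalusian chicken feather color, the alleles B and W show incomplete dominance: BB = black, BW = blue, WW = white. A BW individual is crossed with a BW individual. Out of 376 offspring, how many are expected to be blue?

Punnett square for BW × BW:
Offspring genotypes: 1 BB, 2 BW, 1 WW
Phenotype counts: 1 black, 2 blue, 1 white
blue: 2 out of 4 → fraction 1/2
Expected count = 1/2 × 376 = 188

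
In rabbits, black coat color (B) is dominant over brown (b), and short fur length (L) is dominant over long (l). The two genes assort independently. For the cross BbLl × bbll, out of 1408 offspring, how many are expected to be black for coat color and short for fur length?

Dihybrid cross BbLl × bbll — consider each gene separately:
coat color: Bb × bb → 2 Bb, 2 bb → 2 B_ : 2 bb (out of 4)
fur length: Ll × ll → 2 Ll, 2 ll → 2 L_ : 2 ll (out of 4)
Looking for: black (B_) and short (L_)
P(black) = 2/4, P(short) = 2/4
P(both) = 2/4 × 2/4 = 4/16 = 1/4
Expected count = 1/4 × 1408 = 352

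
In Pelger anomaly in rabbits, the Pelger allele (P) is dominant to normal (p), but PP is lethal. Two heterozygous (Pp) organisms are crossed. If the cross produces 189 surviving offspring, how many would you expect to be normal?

Cross: Pp × Pp
Punnett square offspring (before lethality): 1 PP, 2 Pp, 1 pp
The PP genotype is lethal (embryos die); surviving offspring: 2 Pp, 1 pp
normal: 1 out of 3 → fraction 1/3
Expected count = 1/3 × 189 = 63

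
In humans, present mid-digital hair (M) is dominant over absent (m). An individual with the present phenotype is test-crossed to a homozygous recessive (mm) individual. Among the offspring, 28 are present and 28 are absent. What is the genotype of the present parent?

Test cross: ? × mm
Offspring: 28 present, 28 absent — approximately 1:1.
A 1:1 ratio in a test cross indicates the unknown parent is heterozygous (Mm).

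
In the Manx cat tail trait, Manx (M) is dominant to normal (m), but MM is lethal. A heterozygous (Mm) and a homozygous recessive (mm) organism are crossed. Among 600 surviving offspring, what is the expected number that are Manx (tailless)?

Cross: Mm × mm
Punnett square offspring (before lethality): 2 Mm, 2 mm
No MM offspring are produced in this cross.
Manx (tailless): 2 out of 4 → fraction 1/2
Expected count = 1/2 × 600 = 300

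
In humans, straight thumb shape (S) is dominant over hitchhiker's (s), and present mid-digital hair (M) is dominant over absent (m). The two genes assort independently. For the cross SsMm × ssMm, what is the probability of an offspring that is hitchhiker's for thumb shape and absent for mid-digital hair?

Dihybrid cross SsMm × ssMm — consider each gene separately:
thumb shape: Ss × ss → 2 Ss, 2 ss → 2 S_ : 2 ss (out of 4)
mid-digital hair: Mm × Mm → 1 MM, 2 Mm, 1 mm → 3 M_ : 1 mm (out of 4)
Looking for: hitchhiker's (ss) and absent (mm)
P(hitchhiker's) = 2/4, P(absent) = 1/4
P(both) = 2/4 × 1/4 = 2/16 = 1/8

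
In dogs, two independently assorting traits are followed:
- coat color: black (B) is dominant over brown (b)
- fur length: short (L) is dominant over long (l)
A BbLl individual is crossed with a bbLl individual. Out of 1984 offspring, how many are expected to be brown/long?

Dihybrid cross BbLl × bbLl — consider each gene separately:
coat color: Bb × bb → 2 Bb, 2 bb → 2 B_ : 2 bb (out of 4)
fur length: Ll × Ll → 1 LL, 2 Ll, 1 ll → 3 L_ : 1 ll (out of 4)
Combine (counts out of 4 × 4 = 16): black/short (B_L_) = 2×3 = 6; black/long (B_ll) = 2×1 = 2; brown/short (bbL_) = 2×3 = 6; brown/long (bbll) = 2×1 = 2
Phenotype counts (out of 16): 6 black/short, 2 black/long, 6 brown/short, 2 brown/long
brown/long: 2 out of 16 → fraction 1/8
Expected count = 1/8 × 1984 = 248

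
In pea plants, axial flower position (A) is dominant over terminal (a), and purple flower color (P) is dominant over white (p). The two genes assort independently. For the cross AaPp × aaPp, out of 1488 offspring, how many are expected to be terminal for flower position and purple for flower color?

Dihybrid cross AaPp × aaPp — consider each gene separately:
flower position: Aa × aa → 2 Aa, 2 aa → 2 A_ : 2 aa (out of 4)
flower color: Pp × Pp → 1 PP, 2 Pp, 1 pp → 3 P_ : 1 pp (out of 4)
Looking for: terminal (aa) and purple (P_)
P(terminal) = 2/4, P(purple) = 3/4
P(both) = 2/4 × 3/4 = 6/16 = 3/8
Expected count = 3/8 × 1488 = 558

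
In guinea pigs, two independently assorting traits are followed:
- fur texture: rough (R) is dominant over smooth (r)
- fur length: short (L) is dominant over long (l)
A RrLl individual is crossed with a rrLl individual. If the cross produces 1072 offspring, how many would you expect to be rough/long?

Dihybrid cross RrLl × rrLl — consider each gene separately:
fur texture: Rr × rr → 2 Rr, 2 rr → 2 R_ : 2 rr (out of 4)
fur length: Ll × Ll → 1 LL, 2 Ll, 1 ll → 3 L_ : 1 ll (out of 4)
Combine (counts out of 4 × 4 = 16): rough/short (R_L_) = 2×3 = 6; rough/long (R_ll) = 2×1 = 2; smooth/short (rrL_) = 2×3 = 6; smooth/long (rrll) = 2×1 = 2
Phenotype counts (out of 16): 6 rough/short, 2 rough/long, 6 smooth/short, 2 smooth/long
rough/long: 2 out of 16 → fraction 1/8
Expected count = 1/8 × 1072 = 134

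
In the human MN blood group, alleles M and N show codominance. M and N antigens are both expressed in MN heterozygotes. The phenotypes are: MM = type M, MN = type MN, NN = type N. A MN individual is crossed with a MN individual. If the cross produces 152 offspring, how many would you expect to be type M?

Punnett square for MN × MN:
Offspring genotypes: 1 MM, 2 MN, 1 NN
Phenotype counts: 1 type M, 2 type MN, 1 type N
type M: 1 out of 4 → fraction 1/4
Expected count = 1/4 × 152 = 38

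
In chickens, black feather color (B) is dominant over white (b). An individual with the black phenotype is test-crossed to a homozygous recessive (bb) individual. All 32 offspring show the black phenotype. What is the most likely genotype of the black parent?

Test cross: ? × bb
All offspring are black.
If the unknown parent were heterozygous (Bb), about half of 32 offspring would be white; none are. The unknown parent is most likely homozygous dominant (BB).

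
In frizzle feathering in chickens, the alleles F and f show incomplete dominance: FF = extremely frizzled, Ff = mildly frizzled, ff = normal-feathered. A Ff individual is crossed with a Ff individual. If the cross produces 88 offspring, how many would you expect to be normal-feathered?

Punnett square for Ff × Ff:
Offspring genotypes: 1 FF, 2 Ff, 1 ff
Phenotype counts: 1 extremely frizzled, 2 mildly frizzled, 1 normal-feathered
normal-feathered: 1 out of 4 → fraction 1/4
Expected count = 1/4 × 88 = 22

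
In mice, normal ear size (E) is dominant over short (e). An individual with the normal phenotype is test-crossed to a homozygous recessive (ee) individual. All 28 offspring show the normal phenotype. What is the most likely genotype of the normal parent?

Test cross: ? × ee
All offspring are normal.
If the unknown parent were heterozygous (Ee), about half of 28 offspring would be short; none are. The unknown parent is most likely homozygous dominant (EE).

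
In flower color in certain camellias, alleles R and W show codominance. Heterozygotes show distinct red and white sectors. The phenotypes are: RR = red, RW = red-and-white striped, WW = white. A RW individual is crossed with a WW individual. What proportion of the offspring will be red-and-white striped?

Punnett square for RW × WW:
Offspring genotypes: 2 RW, 2 WW
Phenotype counts: 2 red-and-white striped, 2 white
red-and-white striped: 2 out of 4
Probability: 2/4 = 1/2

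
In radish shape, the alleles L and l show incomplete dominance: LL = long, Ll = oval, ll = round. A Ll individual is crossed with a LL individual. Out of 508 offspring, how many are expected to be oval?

Punnett square for Ll × LL:
Offspring genotypes: 2 LL, 2 Ll
Phenotype counts: 2 long, 2 oval
oval: 2 out of 4 → fraction 1/2
Expected count = 1/2 × 508 = 254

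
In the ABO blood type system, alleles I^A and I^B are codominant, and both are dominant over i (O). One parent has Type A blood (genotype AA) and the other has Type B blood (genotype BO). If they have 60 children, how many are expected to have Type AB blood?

Cross: AA × BO
Possible offspring genotypes: 2 AB, 2 AO
Blood type counts: 2 Type AB, 2 Type A
Probability of Type AB: 2/4 = 1/2
Expected count = 1/2 × 60 = 30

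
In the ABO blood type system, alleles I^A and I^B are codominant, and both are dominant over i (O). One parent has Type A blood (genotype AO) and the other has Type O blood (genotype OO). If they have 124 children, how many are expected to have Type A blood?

Cross: AO × OO
Possible offspring genotypes: 2 AO, 2 OO
Blood type counts: 2 Type A, 2 Type O
Probability of Type A: 2/4 = 1/2
Expected count = 1/2 × 124 = 62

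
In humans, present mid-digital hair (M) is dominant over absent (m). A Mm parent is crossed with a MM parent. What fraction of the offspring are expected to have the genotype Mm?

Punnett square for Mm × MM:
Offspring genotypes: 2 MM, 2 Mm
Total offspring: 4
Count with target: 2
Probability: 2/4 = 1/2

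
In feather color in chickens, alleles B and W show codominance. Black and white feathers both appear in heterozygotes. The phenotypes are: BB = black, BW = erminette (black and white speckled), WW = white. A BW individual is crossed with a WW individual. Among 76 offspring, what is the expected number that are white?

Punnett square for BW × WW:
Offspring genotypes: 2 BW, 2 WW
Phenotype counts: 2 erminette (black and white speckled), 2 white
white: 2 out of 4 → fraction 1/2
Expected count = 1/2 × 76 = 38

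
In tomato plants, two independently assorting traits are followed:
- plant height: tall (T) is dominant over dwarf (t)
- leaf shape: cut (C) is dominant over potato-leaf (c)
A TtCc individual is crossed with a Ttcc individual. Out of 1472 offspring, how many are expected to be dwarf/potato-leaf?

Dihybrid cross TtCc × Ttcc — consider each gene separately:
plant height: Tt × Tt → 1 TT, 2 Tt, 1 tt → 3 T_ : 1 tt (out of 4)
leaf shape: Cc × cc → 2 Cc, 2 cc → 2 C_ : 2 cc (out of 4)
Combine (counts out of 4 × 4 = 16): tall/cut (T_C_) = 3×2 = 6; tall/potato-leaf (T_cc) = 3×2 = 6; dwarf/cut (ttC_) = 1×2 = 2; dwarf/potato-leaf (ttcc) = 1×2 = 2
Phenotype counts (out of 16): 6 tall/cut, 6 tall/potato-leaf, 2 dwarf/cut, 2 dwarf/potato-leaf
dwarf/potato-leaf: 2 out of 16 → fraction 1/8
Expected count = 1/8 × 1472 = 184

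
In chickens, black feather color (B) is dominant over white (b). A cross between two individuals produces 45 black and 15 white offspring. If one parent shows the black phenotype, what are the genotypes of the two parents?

Observed offspring: 45 black, 15 white
The observed ratio simplifies to 3:1. White (bb) offspring appear, so each parent must contribute one b allele. The parent stated to show black carries B, so it is Bb. The other parent is then either Bb or bb: Bb × bb would give a 1:1 split, whereas Bb × Bb gives 3:1 — matching the data. So both parents are heterozygous (Bb × Bb).
Parent genotypes: Bb × Bb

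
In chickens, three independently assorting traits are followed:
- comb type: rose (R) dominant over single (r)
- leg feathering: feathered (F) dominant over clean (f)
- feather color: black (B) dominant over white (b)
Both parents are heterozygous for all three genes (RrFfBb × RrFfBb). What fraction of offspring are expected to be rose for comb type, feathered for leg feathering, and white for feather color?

Trihybrid cross: RrFfBb × RrFfBb
Each trait segregates independently with a 3:1 phenotypic ratio, so each gene contributes 3/4 (dominant) or 1/4 (recessive).
Target: rose (comb type), feathered (leg feathering), white (feather color)
Probability = product of independent per-trait probabilities
= 3/4 × 3/4 × 1/4 = 9/64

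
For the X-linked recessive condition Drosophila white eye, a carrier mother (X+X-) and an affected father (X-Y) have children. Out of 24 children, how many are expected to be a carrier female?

Cross: X+X- × X-Y
Offspring: 1 X+X-, 1 X+Y, 1 X-X-, 1 X-Y
Probability of a carrier female: 1/4
Expected count = 1/4 × 24 = 6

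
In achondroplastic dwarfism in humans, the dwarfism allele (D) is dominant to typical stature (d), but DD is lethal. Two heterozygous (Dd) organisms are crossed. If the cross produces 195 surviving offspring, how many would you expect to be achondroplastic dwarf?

Cross: Dd × Dd
Punnett square offspring (before lethality): 1 DD, 2 Dd, 1 dd
The DD genotype is lethal (embryos die); surviving offspring: 2 Dd, 1 dd
achondroplastic dwarf: 2 out of 3 → fraction 2/3
Expected count = 2/3 × 195 = 130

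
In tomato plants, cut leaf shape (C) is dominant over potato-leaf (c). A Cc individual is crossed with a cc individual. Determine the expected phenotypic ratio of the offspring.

Punnett square for Cc × cc:
Offspring genotypes: 2 Cc, 2 cc
cut: 2, potato-leaf: 2
Ratio: 1:1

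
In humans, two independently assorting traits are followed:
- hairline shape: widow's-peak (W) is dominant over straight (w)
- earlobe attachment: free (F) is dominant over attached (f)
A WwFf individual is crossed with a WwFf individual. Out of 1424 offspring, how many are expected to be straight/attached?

Dihybrid cross WwFf × WwFf — consider each gene separately:
hairline shape: Ww × Ww → 1 WW, 2 Ww, 1 ww → 3 W_ : 1 ww (out of 4)
earlobe attachment: Ff × Ff → 1 FF, 2 Ff, 1 ff → 3 F_ : 1 ff (out of 4)
Combine (counts out of 4 × 4 = 16): widow's-peak/free (W_F_) = 3×3 = 9; widow's-peak/attached (W_ff) = 3×1 = 3; straight/free (wwF_) = 1×3 = 3; straight/attached (wwff) = 1×1 = 1
Phenotype counts (out of 16): 9 widow's-peak/free, 3 widow's-peak/attached, 3 straight/free, 1 straight/attached
straight/attached: 1 out of 16 → fraction 1/16
Expected count = 1/16 × 1424 = 89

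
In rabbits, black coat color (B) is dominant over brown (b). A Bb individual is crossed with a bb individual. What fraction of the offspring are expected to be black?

Punnett square for Bb × bb:
Offspring genotypes: 2 Bb, 2 bb
black: 2, brown: 2
black: 2 out of 4
Probability: 2/4 = 1/2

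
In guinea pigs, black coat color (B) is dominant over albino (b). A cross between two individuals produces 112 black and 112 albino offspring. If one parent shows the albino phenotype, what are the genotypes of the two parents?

Observed offspring: 112 black, 112 albino
The observed ratio simplifies to 1:1. One parent shows albino, so its genotype must be bb. A 1:1 offspring split requires the other parent to be heterozygous (Bb).
Parent genotypes: bb × Bb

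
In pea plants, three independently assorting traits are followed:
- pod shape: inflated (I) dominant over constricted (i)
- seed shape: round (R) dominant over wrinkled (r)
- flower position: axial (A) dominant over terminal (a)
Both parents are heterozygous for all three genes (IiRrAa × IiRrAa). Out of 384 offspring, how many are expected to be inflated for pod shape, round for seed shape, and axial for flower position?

Trihybrid cross: IiRrAa × IiRrAa
Each trait segregates independently with a 3:1 phenotypic ratio, so each gene contributes 3/4 (dominant) or 1/4 (recessive).
Target: inflated (pod shape), round (seed shape), axial (flower position)
Probability = product of independent per-trait probabilities
= 3/4 × 3/4 × 3/4 = 27/64
Expected count = 27/64 × 384 = 162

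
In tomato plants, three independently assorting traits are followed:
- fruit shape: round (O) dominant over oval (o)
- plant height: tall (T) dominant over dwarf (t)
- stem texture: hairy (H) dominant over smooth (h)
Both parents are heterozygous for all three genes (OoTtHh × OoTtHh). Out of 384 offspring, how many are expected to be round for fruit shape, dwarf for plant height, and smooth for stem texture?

Trihybrid cross: OoTtHh × OoTtHh
Each trait segregates independently with a 3:1 phenotypic ratio, so each gene contributes 3/4 (dominant) or 1/4 (recessive).
Target: round (fruit shape), dwarf (plant height), smooth (stem texture)
Probability = product of independent per-trait probabilities
= 3/4 × 1/4 × 1/4 = 3/64
Expected count = 3/64 × 384 = 18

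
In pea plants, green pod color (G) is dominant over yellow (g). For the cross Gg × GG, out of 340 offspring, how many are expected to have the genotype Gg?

Punnett square for Gg × GG:
Offspring genotypes: 2 GG, 2 Gg
Total offspring: 4
Count with target: 2
Probability: 2/4 = 1/2
Expected count = 1/2 × 340 = 170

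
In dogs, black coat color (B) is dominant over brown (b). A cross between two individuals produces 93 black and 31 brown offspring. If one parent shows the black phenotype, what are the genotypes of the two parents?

Observed offspring: 93 black, 31 brown
The observed ratio simplifies to 3:1. Brown (bb) offspring appear, so each parent must contribute one b allele. The parent stated to show black carries B, so it is Bb. The other parent is then either Bb or bb: Bb × bb would give a 1:1 split, whereas Bb × Bb gives 3:1 — matching the data. So both parents are heterozygous (Bb × Bb).
Parent genotypes: Bb × Bb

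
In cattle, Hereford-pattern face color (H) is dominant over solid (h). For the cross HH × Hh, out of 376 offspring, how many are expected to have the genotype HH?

Punnett square for HH × Hh:
Offspring genotypes: 2 HH, 2 Hh
Total offspring: 4
Count with target: 2
Probability: 2/4 = 1/2
Expected count = 1/2 × 376 = 188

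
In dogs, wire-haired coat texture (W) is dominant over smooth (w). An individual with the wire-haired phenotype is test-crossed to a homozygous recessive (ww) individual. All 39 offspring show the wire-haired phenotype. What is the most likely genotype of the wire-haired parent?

Test cross: ? × ww
All offspring are wire-haired.
If the unknown parent were heterozygous (Ww), about half of 39 offspring would be smooth; none are. The unknown parent is most likely homozygous dominant (WW).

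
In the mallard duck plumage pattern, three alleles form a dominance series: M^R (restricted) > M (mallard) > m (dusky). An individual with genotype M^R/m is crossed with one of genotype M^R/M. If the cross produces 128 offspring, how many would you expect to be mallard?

Cross: M^R/m × M^R/M
Allele dominance: M^R > M > m
Offspring genotypes: 1 M^R/M^R, 1 M^R/M, 1 M^R/m, 1 M/m
Phenotype counts: 3 restricted, 1 mallard
mallard: 1 out of 4 → fraction 1/4
Expected count = 1/4 × 128 = 32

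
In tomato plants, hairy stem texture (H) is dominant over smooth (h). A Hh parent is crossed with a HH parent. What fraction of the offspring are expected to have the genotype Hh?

Punnett square for Hh × HH:
Offspring genotypes: 2 HH, 2 Hh
Total offspring: 4
Count with target: 2
Probability: 2/4 = 1/2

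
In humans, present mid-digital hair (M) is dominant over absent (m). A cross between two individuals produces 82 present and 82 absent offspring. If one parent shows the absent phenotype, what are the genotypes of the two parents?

Observed offspring: 82 present, 82 absent
The observed ratio simplifies to 1:1. One parent shows absent, so its genotype must be mm. A 1:1 offspring split requires the other parent to be heterozygous (Mm).
Parent genotypes: mm × Mm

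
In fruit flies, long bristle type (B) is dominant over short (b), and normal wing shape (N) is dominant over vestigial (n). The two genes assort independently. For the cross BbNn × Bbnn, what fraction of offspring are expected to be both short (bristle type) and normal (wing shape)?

Dihybrid cross BbNn × Bbnn — consider each gene separately:
bristle type: Bb × Bb → 1 BB, 2 Bb, 1 bb → 3 B_ : 1 bb (out of 4)
wing shape: Nn × nn → 2 Nn, 2 nn → 2 N_ : 2 nn (out of 4)
Looking for: short (bb) and normal (N_)
P(short) = 1/4, P(normal) = 2/4
P(both) = 1/4 × 2/4 = 2/16 = 1/8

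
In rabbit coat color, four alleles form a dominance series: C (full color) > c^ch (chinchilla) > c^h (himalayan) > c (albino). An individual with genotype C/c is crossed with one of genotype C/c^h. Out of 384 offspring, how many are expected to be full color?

Cross: C/c × C/c^h
Allele dominance: C > c^ch > c^h > c
Offspring genotypes: 1 C/C, 1 C/c^h, 1 C/c, 1 c^h/c
Phenotype counts: 3 full color, 1 himalayan
full color: 3 out of 4 → fraction 3/4
Expected count = 3/4 × 384 = 288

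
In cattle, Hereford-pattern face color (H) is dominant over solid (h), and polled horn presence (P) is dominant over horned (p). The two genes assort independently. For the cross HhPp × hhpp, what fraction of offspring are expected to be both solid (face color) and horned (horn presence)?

Dihybrid cross HhPp × hhpp — consider each gene separately:
face color: Hh × hh → 2 Hh, 2 hh → 2 H_ : 2 hh (out of 4)
horn presence: Pp × pp → 2 Pp, 2 pp → 2 P_ : 2 pp (out of 4)
Looking for: solid (hh) and horned (pp)
P(solid) = 2/4, P(horned) = 2/4
P(both) = 2/4 × 2/4 = 4/16 = 1/4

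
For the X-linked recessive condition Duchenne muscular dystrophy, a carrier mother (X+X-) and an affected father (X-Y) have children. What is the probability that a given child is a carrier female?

Cross: X+X- × X-Y
Offspring: 1 X+X-, 1 X+Y, 1 X-X-, 1 X-Y
Probability of a carrier female: 1/4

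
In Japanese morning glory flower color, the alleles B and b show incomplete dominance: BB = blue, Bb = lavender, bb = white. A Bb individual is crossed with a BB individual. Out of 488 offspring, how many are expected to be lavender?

Punnett square for Bb × BB:
Offspring genotypes: 2 BB, 2 Bb
Phenotype counts: 2 blue, 2 lavender
lavender: 2 out of 4 → fraction 1/2
Expected count = 1/2 × 488 = 244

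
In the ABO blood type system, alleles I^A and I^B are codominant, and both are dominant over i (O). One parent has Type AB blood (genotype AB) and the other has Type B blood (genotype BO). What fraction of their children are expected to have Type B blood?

Cross: AB × BO
Possible offspring genotypes: 1 AB, 1 AO, 1 BB, 1 BO
Blood type counts: 1 Type AB, 1 Type A, 2 Type B
Probability of Type B: 2/4 = 1/2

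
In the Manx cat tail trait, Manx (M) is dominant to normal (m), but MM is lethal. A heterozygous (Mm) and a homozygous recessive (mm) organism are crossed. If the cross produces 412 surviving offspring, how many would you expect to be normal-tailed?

Cross: Mm × mm
Punnett square offspring (before lethality): 2 Mm, 2 mm
No MM offspring are produced in this cross.
normal-tailed: 2 out of 4 → fraction 1/2
Expected count = 1/2 × 412 = 206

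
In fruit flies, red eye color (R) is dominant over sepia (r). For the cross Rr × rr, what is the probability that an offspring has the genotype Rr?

Punnett square for Rr × rr:
Offspring genotypes: 2 Rr, 2 rr
Total offspring: 4
Count with target: 2
Probability: 2/4 = 1/2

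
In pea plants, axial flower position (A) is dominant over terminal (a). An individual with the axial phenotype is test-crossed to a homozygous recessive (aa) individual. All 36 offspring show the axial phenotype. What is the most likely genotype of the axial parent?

Test cross: ? × aa
All offspring are axial.
If the unknown parent were heterozygous (Aa), about half of 36 offspring would be terminal; none are. The unknown parent is most likely homozygous dominant (AA).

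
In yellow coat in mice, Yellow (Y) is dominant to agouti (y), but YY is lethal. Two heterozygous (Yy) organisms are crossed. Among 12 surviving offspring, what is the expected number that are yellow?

Cross: Yy × Yy
Punnett square offspring (before lethality): 1 YY, 2 Yy, 1 yy
The YY genotype is lethal (embryos die); surviving offspring: 2 Yy, 1 yy
yellow: 2 out of 3 → fraction 2/3
Expected count = 2/3 × 12 = 8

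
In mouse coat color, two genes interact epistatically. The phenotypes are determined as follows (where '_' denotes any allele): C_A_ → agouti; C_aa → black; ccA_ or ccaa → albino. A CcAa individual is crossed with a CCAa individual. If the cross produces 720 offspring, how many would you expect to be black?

Cross: CcAa × CCAa — consider each gene separately:
C gene: Cc × CC → 2 CC, 2 Cc → 4 C_ (out of 4)
A gene: Aa × Aa → 1 AA, 2 Aa, 1 aa → 3 A_ : 1 aa (out of 4)
Genotype classes (out of 4 × 4 = 16): C_A_ = 4×3 = 12; C_aa = 4×1 = 4
Apply the phenotype rules: C_A_ (12) → agouti; C_aa (4) → black
Phenotype counts (out of 16): 12 agouti, 4 black
black: 4 out of 16 → fraction 1/4
Expected count = 1/4 × 720 = 180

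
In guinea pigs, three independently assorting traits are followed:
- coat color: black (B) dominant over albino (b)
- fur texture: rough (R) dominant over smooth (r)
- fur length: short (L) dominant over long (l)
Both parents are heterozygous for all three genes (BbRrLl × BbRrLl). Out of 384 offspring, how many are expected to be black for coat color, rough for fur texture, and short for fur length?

Trihybrid cross: BbRrLl × BbRrLl
Each trait segregates independently with a 3:1 phenotypic ratio, so each gene contributes 3/4 (dominant) or 1/4 (recessive).
Target: black (coat color), rough (fur texture), short (fur length)
Probability = product of independent per-trait probabilities
= 3/4 × 3/4 × 3/4 = 27/64
Expected count = 27/64 × 384 = 162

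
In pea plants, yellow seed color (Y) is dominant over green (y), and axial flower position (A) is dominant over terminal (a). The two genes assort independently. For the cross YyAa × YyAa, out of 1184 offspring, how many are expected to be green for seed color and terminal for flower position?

Dihybrid cross YyAa × YyAa — consider each gene separately:
seed color: Yy × Yy → 1 YY, 2 Yy, 1 yy → 3 Y_ : 1 yy (out of 4)
flower position: Aa × Aa → 1 AA, 2 Aa, 1 aa → 3 A_ : 1 aa (out of 4)
Looking for: green (yy) and terminal (aa)
P(green) = 1/4, P(terminal) = 1/4
P(both) = 1/4 × 1/4 = 1/16
Expected count = 1/16 × 1184 = 74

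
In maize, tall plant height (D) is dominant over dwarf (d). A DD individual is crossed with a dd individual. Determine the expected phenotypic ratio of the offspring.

Punnett square for DD × dd:
Offspring genotypes: 4 Dd
tall: 4, dwarf: 0
Ratio: all tall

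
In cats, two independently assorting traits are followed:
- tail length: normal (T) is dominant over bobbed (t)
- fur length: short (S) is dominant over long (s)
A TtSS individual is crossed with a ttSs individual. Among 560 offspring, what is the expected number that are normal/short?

Dihybrid cross TtSS × ttSs — consider each gene separately:
tail length: Tt × tt → 2 Tt, 2 tt → 2 T_ : 2 tt (out of 4)
fur length: SS × Ss → 2 SS, 2 Ss → 4 S_ (out of 4)
Combine (counts out of 4 × 4 = 16): normal/short (T_S_) = 2×4 = 8; bobbed/short (ttS_) = 2×4 = 8
Phenotype counts (out of 16): 8 normal/short, 8 bobbed/short
normal/short: 8 out of 16 → fraction 1/2
Expected count = 1/2 × 560 = 280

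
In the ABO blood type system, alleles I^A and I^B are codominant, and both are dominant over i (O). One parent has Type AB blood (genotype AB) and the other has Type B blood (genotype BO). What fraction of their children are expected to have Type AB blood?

Cross: AB × BO
Possible offspring genotypes: 1 AB, 1 AO, 1 BB, 1 BO
Blood type counts: 1 Type AB, 1 Type A, 2 Type B
Probability of Type AB: 1/4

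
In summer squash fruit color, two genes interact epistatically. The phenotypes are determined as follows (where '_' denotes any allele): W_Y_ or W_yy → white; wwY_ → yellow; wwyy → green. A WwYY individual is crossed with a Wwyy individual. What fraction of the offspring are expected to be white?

Cross: WwYY × Wwyy — consider each gene separately:
W gene: Ww × Ww → 1 WW, 2 Ww, 1 ww → 3 W_ : 1 ww (out of 4)
Y gene: YY × yy → 4 Yy → 4 Y_ (out of 4)
Genotype classes (out of 4 × 4 = 16): W_Y_ = 3×4 = 12; wwY_ = 1×4 = 4
Apply the phenotype rules: W_Y_ (12) → white; wwY_ (4) → yellow
Phenotype counts (out of 16): 12 white, 4 yellow
white: 12 out of 16
Probability: 12/16 = 3/4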